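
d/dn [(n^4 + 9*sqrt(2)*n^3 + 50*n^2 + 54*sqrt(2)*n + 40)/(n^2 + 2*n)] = (2*n^5 + 6*n^4 + 9*sqrt(2)*n^4 + 36*sqrt(2)*n^3 - 54*sqrt(2)*n^2 + 100*n^2 - 80*n - 80)/(n^2*(n^2 + 4*n + 4))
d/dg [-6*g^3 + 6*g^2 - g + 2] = -18*g^2 + 12*g - 1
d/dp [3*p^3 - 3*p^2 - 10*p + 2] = 9*p^2 - 6*p - 10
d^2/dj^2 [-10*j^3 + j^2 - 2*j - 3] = 2 - 60*j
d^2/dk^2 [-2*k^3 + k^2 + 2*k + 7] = 2 - 12*k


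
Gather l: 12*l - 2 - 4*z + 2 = 12*l - 4*z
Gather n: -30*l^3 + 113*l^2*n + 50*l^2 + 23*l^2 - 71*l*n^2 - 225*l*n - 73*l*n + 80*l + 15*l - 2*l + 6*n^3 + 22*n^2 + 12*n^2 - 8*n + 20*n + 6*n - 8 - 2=-30*l^3 + 73*l^2 + 93*l + 6*n^3 + n^2*(34 - 71*l) + n*(113*l^2 - 298*l + 18) - 10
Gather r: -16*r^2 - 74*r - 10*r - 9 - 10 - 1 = -16*r^2 - 84*r - 20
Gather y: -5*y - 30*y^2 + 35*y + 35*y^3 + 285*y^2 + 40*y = 35*y^3 + 255*y^2 + 70*y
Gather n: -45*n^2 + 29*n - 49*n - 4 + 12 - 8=-45*n^2 - 20*n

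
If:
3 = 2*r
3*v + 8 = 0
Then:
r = 3/2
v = -8/3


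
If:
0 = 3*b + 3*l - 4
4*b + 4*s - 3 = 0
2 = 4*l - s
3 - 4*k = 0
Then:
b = 31/36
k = 3/4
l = 17/36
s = -1/9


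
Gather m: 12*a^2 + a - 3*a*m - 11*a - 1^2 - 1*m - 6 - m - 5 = 12*a^2 - 10*a + m*(-3*a - 2) - 12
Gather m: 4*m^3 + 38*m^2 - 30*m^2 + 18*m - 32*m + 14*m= 4*m^3 + 8*m^2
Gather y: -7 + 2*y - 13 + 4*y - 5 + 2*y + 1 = 8*y - 24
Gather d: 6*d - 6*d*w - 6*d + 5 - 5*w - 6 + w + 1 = -6*d*w - 4*w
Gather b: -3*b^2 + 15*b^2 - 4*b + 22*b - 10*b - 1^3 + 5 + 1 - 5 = 12*b^2 + 8*b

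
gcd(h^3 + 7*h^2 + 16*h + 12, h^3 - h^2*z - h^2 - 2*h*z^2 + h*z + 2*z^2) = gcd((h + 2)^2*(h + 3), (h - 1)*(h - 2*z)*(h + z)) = 1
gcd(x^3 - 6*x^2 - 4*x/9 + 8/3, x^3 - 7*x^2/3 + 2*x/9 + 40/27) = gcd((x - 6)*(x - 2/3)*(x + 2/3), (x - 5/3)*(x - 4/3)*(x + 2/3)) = x + 2/3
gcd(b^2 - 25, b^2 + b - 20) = b + 5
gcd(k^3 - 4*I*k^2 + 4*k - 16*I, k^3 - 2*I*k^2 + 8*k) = k^2 - 2*I*k + 8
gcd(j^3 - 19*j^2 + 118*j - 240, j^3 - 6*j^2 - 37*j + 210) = j - 5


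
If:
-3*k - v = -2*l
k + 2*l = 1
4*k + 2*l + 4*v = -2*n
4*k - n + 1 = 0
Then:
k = 7/5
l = -1/5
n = 33/5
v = -23/5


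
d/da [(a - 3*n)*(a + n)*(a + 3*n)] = 3*a^2 + 2*a*n - 9*n^2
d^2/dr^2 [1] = 0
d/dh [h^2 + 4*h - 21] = 2*h + 4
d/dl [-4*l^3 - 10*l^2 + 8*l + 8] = -12*l^2 - 20*l + 8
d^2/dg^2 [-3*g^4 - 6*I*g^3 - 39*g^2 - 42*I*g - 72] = -36*g^2 - 36*I*g - 78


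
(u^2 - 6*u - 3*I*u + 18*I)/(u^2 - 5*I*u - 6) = (u - 6)/(u - 2*I)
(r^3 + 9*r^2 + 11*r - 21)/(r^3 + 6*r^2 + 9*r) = (r^2 + 6*r - 7)/(r*(r + 3))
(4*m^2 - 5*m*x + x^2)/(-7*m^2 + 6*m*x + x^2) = (-4*m + x)/(7*m + x)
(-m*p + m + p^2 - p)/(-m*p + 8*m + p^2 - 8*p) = (p - 1)/(p - 8)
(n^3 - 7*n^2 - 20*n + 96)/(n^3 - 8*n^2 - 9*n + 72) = (n + 4)/(n + 3)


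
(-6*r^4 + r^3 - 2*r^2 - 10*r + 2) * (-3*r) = 18*r^5 - 3*r^4 + 6*r^3 + 30*r^2 - 6*r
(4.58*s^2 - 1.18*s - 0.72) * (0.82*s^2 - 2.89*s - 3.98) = 3.7556*s^4 - 14.2038*s^3 - 15.4086*s^2 + 6.7772*s + 2.8656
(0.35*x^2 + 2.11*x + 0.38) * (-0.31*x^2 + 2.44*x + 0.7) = -0.1085*x^4 + 0.1999*x^3 + 5.2756*x^2 + 2.4042*x + 0.266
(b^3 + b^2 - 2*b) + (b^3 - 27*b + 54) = 2*b^3 + b^2 - 29*b + 54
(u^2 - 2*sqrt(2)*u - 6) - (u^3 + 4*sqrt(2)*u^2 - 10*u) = -u^3 - 4*sqrt(2)*u^2 + u^2 - 2*sqrt(2)*u + 10*u - 6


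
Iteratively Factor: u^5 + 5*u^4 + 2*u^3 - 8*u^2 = (u + 4)*(u^4 + u^3 - 2*u^2) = u*(u + 4)*(u^3 + u^2 - 2*u) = u*(u - 1)*(u + 4)*(u^2 + 2*u) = u^2*(u - 1)*(u + 4)*(u + 2)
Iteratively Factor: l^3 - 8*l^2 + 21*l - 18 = (l - 2)*(l^2 - 6*l + 9) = (l - 3)*(l - 2)*(l - 3)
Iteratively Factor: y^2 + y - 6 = (y - 2)*(y + 3)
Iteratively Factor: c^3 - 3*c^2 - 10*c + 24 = (c + 3)*(c^2 - 6*c + 8) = (c - 4)*(c + 3)*(c - 2)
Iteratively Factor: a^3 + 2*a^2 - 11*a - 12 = (a + 1)*(a^2 + a - 12) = (a - 3)*(a + 1)*(a + 4)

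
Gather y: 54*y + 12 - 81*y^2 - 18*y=-81*y^2 + 36*y + 12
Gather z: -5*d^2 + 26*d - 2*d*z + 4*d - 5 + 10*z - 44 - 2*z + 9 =-5*d^2 + 30*d + z*(8 - 2*d) - 40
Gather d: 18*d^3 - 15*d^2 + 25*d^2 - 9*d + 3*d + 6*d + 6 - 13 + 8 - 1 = 18*d^3 + 10*d^2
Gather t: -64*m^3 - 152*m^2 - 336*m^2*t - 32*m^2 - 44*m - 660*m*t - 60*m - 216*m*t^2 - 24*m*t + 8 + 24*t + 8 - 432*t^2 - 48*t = -64*m^3 - 184*m^2 - 104*m + t^2*(-216*m - 432) + t*(-336*m^2 - 684*m - 24) + 16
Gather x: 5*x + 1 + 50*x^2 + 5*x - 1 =50*x^2 + 10*x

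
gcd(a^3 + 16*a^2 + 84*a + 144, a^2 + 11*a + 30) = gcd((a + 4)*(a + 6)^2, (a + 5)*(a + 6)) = a + 6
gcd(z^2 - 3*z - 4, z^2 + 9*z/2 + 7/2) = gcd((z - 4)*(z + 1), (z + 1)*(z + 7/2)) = z + 1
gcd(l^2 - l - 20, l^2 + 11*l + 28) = l + 4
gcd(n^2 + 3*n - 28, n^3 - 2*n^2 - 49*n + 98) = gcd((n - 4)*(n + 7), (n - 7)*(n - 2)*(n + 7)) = n + 7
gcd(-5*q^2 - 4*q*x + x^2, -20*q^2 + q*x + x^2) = 1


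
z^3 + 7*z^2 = z^2*(z + 7)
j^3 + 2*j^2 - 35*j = j*(j - 5)*(j + 7)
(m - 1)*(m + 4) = m^2 + 3*m - 4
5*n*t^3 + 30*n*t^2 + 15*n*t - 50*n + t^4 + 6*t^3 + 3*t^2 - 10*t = (5*n + t)*(t - 1)*(t + 2)*(t + 5)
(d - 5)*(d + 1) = d^2 - 4*d - 5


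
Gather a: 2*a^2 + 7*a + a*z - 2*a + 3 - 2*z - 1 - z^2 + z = 2*a^2 + a*(z + 5) - z^2 - z + 2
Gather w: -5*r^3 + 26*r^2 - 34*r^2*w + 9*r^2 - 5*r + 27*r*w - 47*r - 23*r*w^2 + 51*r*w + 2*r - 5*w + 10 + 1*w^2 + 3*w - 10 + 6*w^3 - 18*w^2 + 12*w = -5*r^3 + 35*r^2 - 50*r + 6*w^3 + w^2*(-23*r - 17) + w*(-34*r^2 + 78*r + 10)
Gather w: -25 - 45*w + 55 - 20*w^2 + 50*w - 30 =-20*w^2 + 5*w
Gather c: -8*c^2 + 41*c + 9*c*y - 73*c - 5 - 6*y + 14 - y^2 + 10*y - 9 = -8*c^2 + c*(9*y - 32) - y^2 + 4*y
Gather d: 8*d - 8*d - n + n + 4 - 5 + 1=0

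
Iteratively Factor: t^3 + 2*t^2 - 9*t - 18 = (t + 3)*(t^2 - t - 6) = (t - 3)*(t + 3)*(t + 2)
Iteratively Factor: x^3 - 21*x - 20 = (x + 1)*(x^2 - x - 20) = (x - 5)*(x + 1)*(x + 4)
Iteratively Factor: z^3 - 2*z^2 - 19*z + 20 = (z + 4)*(z^2 - 6*z + 5) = (z - 5)*(z + 4)*(z - 1)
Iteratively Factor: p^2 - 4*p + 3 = (p - 1)*(p - 3)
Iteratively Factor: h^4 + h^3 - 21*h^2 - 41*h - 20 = (h + 1)*(h^3 - 21*h - 20) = (h + 1)*(h + 4)*(h^2 - 4*h - 5) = (h + 1)^2*(h + 4)*(h - 5)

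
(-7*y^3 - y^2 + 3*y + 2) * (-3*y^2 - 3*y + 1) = 21*y^5 + 24*y^4 - 13*y^3 - 16*y^2 - 3*y + 2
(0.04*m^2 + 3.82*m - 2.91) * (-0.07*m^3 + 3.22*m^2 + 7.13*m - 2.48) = -0.0028*m^5 - 0.1386*m^4 + 12.7893*m^3 + 17.7672*m^2 - 30.2219*m + 7.2168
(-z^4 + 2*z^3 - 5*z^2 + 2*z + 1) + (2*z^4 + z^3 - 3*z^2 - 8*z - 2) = z^4 + 3*z^3 - 8*z^2 - 6*z - 1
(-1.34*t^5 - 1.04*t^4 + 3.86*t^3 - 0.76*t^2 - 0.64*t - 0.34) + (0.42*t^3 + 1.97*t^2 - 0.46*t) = -1.34*t^5 - 1.04*t^4 + 4.28*t^3 + 1.21*t^2 - 1.1*t - 0.34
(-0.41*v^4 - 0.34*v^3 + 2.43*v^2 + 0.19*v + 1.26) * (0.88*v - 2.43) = -0.3608*v^5 + 0.6971*v^4 + 2.9646*v^3 - 5.7377*v^2 + 0.6471*v - 3.0618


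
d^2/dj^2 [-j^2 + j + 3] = -2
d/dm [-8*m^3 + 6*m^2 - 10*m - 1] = -24*m^2 + 12*m - 10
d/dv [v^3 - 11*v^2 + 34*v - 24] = 3*v^2 - 22*v + 34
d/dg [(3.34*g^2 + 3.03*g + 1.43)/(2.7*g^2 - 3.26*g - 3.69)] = (-19.0694*g^2 - 32.3712*g - 6.5189)/(7.29*g^4 - 17.604*g^3 - 9.2984*g^2 + 24.0588*g + 13.6161)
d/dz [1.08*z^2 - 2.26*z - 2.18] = 2.16*z - 2.26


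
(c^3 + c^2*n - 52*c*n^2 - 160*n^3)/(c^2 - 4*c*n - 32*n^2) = c + 5*n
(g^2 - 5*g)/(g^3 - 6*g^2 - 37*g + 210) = g/(g^2 - g - 42)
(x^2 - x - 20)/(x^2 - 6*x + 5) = (x + 4)/(x - 1)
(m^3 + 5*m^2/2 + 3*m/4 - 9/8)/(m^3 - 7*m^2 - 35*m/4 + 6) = (m + 3/2)/(m - 8)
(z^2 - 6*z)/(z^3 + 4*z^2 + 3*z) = (z - 6)/(z^2 + 4*z + 3)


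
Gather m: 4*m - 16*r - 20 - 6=4*m - 16*r - 26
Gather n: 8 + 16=24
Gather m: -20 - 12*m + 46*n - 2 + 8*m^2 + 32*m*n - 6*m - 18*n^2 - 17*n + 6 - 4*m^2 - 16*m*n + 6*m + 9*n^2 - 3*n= 4*m^2 + m*(16*n - 12) - 9*n^2 + 26*n - 16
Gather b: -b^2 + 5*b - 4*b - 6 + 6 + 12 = -b^2 + b + 12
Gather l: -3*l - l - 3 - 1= -4*l - 4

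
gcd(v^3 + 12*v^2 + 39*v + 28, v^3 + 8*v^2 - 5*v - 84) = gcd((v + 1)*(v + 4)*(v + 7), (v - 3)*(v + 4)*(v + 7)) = v^2 + 11*v + 28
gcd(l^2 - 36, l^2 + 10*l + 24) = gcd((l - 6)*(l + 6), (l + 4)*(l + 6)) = l + 6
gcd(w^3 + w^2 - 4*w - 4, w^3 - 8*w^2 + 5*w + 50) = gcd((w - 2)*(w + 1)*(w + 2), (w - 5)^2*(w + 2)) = w + 2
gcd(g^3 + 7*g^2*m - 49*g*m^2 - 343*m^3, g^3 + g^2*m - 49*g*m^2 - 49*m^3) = g^2 - 49*m^2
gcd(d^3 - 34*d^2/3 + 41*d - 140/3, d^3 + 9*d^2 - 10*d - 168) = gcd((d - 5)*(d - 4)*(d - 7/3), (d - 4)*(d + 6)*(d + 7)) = d - 4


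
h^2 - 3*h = h*(h - 3)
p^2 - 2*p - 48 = (p - 8)*(p + 6)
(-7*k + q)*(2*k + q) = -14*k^2 - 5*k*q + q^2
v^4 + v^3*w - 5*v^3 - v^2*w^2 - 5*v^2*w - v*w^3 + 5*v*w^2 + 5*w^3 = (v - 5)*(v - w)*(v + w)^2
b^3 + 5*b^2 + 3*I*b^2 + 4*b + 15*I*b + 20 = (b + 5)*(b - I)*(b + 4*I)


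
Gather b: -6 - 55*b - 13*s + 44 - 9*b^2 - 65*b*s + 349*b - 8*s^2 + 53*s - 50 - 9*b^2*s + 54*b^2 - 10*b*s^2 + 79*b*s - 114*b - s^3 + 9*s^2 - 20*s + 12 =b^2*(45 - 9*s) + b*(-10*s^2 + 14*s + 180) - s^3 + s^2 + 20*s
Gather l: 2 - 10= -8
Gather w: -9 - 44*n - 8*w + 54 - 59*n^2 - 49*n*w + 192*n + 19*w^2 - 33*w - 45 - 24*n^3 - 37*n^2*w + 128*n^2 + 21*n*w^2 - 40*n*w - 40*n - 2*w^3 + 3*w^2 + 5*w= -24*n^3 + 69*n^2 + 108*n - 2*w^3 + w^2*(21*n + 22) + w*(-37*n^2 - 89*n - 36)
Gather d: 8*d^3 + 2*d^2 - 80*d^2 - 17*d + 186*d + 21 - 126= 8*d^3 - 78*d^2 + 169*d - 105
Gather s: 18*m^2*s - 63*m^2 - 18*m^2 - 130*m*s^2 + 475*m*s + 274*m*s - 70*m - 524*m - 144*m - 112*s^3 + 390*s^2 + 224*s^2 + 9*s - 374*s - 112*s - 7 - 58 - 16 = -81*m^2 - 738*m - 112*s^3 + s^2*(614 - 130*m) + s*(18*m^2 + 749*m - 477) - 81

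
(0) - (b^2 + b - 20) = -b^2 - b + 20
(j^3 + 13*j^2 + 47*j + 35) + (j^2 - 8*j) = j^3 + 14*j^2 + 39*j + 35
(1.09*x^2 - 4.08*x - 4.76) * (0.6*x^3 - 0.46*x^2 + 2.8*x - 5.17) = 0.654*x^5 - 2.9494*x^4 + 2.0728*x^3 - 14.8697*x^2 + 7.7656*x + 24.6092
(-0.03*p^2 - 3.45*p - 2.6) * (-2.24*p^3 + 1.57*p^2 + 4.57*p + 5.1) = 0.0672*p^5 + 7.6809*p^4 + 0.2704*p^3 - 20.0015*p^2 - 29.477*p - 13.26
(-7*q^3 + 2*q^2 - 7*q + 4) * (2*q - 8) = -14*q^4 + 60*q^3 - 30*q^2 + 64*q - 32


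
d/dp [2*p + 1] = 2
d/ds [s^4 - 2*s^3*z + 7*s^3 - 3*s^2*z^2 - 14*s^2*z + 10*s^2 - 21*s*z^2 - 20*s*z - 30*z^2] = 4*s^3 - 6*s^2*z + 21*s^2 - 6*s*z^2 - 28*s*z + 20*s - 21*z^2 - 20*z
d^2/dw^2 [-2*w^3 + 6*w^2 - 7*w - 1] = 12 - 12*w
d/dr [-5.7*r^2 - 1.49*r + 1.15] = -11.4*r - 1.49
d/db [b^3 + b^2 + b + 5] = 3*b^2 + 2*b + 1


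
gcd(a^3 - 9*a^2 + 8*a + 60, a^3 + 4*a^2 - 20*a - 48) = a + 2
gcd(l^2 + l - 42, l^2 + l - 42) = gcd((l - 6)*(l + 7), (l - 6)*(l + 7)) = l^2 + l - 42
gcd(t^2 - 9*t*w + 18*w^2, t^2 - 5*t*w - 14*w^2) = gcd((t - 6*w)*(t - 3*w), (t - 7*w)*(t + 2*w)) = 1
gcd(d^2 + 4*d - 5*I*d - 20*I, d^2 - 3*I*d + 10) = d - 5*I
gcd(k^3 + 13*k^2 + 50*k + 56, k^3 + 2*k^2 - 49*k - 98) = k^2 + 9*k + 14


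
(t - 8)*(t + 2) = t^2 - 6*t - 16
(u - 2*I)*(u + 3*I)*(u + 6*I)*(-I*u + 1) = -I*u^4 + 8*u^3 + 7*I*u^2 + 36*u + 36*I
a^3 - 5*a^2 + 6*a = a*(a - 3)*(a - 2)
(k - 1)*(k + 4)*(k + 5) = k^3 + 8*k^2 + 11*k - 20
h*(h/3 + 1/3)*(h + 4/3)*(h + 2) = h^4/3 + 13*h^3/9 + 2*h^2 + 8*h/9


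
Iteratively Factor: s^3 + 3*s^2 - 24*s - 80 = (s - 5)*(s^2 + 8*s + 16) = (s - 5)*(s + 4)*(s + 4)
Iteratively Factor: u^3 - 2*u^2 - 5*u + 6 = (u + 2)*(u^2 - 4*u + 3) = (u - 3)*(u + 2)*(u - 1)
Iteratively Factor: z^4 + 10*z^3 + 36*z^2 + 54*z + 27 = (z + 3)*(z^3 + 7*z^2 + 15*z + 9) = (z + 3)^2*(z^2 + 4*z + 3) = (z + 3)^3*(z + 1)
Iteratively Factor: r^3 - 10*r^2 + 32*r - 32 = (r - 2)*(r^2 - 8*r + 16) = (r - 4)*(r - 2)*(r - 4)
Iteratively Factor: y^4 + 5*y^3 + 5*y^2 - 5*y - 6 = (y + 1)*(y^3 + 4*y^2 + y - 6) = (y - 1)*(y + 1)*(y^2 + 5*y + 6) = (y - 1)*(y + 1)*(y + 3)*(y + 2)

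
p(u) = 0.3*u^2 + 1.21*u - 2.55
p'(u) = 0.6*u + 1.21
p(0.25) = -2.23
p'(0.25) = 1.36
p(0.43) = -1.97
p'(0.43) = 1.47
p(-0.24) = -2.82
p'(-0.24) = 1.07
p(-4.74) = -1.55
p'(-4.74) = -1.63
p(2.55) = 2.49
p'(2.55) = 2.74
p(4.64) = 9.52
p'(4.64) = 3.99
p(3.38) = 4.97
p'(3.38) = 3.24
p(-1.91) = -3.77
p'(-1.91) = 0.06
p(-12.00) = 26.13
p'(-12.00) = -5.99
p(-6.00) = 0.99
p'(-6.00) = -2.39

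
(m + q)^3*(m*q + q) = m^4*q + 3*m^3*q^2 + m^3*q + 3*m^2*q^3 + 3*m^2*q^2 + m*q^4 + 3*m*q^3 + q^4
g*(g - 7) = g^2 - 7*g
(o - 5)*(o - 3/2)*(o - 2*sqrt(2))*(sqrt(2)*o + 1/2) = sqrt(2)*o^4 - 13*sqrt(2)*o^3/2 - 7*o^3/2 + 13*sqrt(2)*o^2/2 + 91*o^2/4 - 105*o/4 + 13*sqrt(2)*o/2 - 15*sqrt(2)/2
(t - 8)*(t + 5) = t^2 - 3*t - 40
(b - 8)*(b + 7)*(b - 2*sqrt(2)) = b^3 - 2*sqrt(2)*b^2 - b^2 - 56*b + 2*sqrt(2)*b + 112*sqrt(2)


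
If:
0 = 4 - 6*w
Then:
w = 2/3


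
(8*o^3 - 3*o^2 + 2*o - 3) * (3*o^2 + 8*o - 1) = 24*o^5 + 55*o^4 - 26*o^3 + 10*o^2 - 26*o + 3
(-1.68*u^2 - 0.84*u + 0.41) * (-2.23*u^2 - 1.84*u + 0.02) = 3.7464*u^4 + 4.9644*u^3 + 0.5977*u^2 - 0.7712*u + 0.0082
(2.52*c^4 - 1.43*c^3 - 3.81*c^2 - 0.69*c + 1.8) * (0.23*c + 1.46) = 0.5796*c^5 + 3.3503*c^4 - 2.9641*c^3 - 5.7213*c^2 - 0.5934*c + 2.628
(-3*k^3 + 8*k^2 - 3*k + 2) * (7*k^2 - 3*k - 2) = -21*k^5 + 65*k^4 - 39*k^3 + 7*k^2 - 4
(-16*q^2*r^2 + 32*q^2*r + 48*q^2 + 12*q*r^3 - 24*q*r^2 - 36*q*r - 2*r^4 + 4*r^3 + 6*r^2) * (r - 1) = -16*q^2*r^3 + 48*q^2*r^2 + 16*q^2*r - 48*q^2 + 12*q*r^4 - 36*q*r^3 - 12*q*r^2 + 36*q*r - 2*r^5 + 6*r^4 + 2*r^3 - 6*r^2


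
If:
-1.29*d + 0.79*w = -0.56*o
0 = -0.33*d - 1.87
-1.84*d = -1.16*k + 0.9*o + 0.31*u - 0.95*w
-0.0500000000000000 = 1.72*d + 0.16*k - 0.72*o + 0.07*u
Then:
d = -5.67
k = -3.59515618173875*w - 11.1607961992136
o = -1.41071428571429*w - 13.0535714285714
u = 29.7688947138488 - 6.29270423765837*w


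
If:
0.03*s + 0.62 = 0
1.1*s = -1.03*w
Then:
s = -20.67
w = 22.07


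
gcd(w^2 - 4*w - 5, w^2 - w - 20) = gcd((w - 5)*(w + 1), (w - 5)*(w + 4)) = w - 5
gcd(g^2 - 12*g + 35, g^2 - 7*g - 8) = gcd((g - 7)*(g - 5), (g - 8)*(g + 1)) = 1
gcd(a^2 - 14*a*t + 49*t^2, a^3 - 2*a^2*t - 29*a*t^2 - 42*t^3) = -a + 7*t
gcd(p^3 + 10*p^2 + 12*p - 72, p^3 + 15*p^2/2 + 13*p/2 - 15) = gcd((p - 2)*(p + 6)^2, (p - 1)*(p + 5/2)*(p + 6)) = p + 6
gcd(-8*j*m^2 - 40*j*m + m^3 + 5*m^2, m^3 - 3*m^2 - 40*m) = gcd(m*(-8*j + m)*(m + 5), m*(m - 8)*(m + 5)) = m^2 + 5*m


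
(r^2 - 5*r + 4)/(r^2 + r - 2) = (r - 4)/(r + 2)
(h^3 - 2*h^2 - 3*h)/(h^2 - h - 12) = h*(-h^2 + 2*h + 3)/(-h^2 + h + 12)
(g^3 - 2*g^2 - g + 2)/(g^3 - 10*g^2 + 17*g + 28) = (g^2 - 3*g + 2)/(g^2 - 11*g + 28)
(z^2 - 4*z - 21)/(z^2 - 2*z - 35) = (z + 3)/(z + 5)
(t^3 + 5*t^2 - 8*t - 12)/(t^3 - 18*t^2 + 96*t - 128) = (t^2 + 7*t + 6)/(t^2 - 16*t + 64)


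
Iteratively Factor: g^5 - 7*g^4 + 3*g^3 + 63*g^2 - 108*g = (g)*(g^4 - 7*g^3 + 3*g^2 + 63*g - 108) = g*(g - 3)*(g^3 - 4*g^2 - 9*g + 36) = g*(g - 3)^2*(g^2 - g - 12) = g*(g - 3)^2*(g + 3)*(g - 4)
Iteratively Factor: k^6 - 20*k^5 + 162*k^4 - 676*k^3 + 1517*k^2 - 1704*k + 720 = (k - 4)*(k^5 - 16*k^4 + 98*k^3 - 284*k^2 + 381*k - 180) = (k - 4)*(k - 1)*(k^4 - 15*k^3 + 83*k^2 - 201*k + 180) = (k - 4)^2*(k - 1)*(k^3 - 11*k^2 + 39*k - 45) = (k - 4)^2*(k - 3)*(k - 1)*(k^2 - 8*k + 15) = (k - 5)*(k - 4)^2*(k - 3)*(k - 1)*(k - 3)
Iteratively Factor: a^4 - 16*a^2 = (a - 4)*(a^3 + 4*a^2) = a*(a - 4)*(a^2 + 4*a) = a*(a - 4)*(a + 4)*(a)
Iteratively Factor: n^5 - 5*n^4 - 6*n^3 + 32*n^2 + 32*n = (n + 2)*(n^4 - 7*n^3 + 8*n^2 + 16*n) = (n + 1)*(n + 2)*(n^3 - 8*n^2 + 16*n) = (n - 4)*(n + 1)*(n + 2)*(n^2 - 4*n) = n*(n - 4)*(n + 1)*(n + 2)*(n - 4)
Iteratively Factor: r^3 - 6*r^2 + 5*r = (r)*(r^2 - 6*r + 5) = r*(r - 5)*(r - 1)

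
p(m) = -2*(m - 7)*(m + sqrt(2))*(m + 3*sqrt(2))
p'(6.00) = -116.57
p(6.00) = 151.88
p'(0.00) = 67.20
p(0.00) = 84.00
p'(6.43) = -146.33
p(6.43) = 95.44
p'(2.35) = 46.69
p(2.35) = 230.79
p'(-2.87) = 2.36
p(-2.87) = -39.45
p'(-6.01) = -181.81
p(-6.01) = 211.35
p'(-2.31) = 22.77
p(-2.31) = -32.24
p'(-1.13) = 53.46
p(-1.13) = 14.38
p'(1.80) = 57.43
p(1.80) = 201.99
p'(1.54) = 61.24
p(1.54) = 186.55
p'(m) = -2*(m - 7)*(m + sqrt(2)) - 2*(m - 7)*(m + 3*sqrt(2)) - 2*(m + sqrt(2))*(m + 3*sqrt(2)) = -6*m^2 - 16*sqrt(2)*m + 28*m - 12 + 56*sqrt(2)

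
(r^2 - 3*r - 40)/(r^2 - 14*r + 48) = (r + 5)/(r - 6)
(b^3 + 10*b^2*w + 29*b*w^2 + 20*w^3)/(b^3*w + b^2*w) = (b^3 + 10*b^2*w + 29*b*w^2 + 20*w^3)/(b^2*w*(b + 1))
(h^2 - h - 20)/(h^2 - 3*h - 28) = (h - 5)/(h - 7)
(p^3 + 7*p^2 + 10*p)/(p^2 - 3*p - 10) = p*(p + 5)/(p - 5)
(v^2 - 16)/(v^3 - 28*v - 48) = (v - 4)/(v^2 - 4*v - 12)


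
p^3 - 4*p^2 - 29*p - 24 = (p - 8)*(p + 1)*(p + 3)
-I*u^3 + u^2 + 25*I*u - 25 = (u - 5)*(u + 5)*(-I*u + 1)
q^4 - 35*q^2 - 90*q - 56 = (q - 7)*(q + 1)*(q + 2)*(q + 4)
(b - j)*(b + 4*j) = b^2 + 3*b*j - 4*j^2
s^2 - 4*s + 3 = (s - 3)*(s - 1)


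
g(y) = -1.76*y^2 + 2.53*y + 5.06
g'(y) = 2.53 - 3.52*y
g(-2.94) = -17.59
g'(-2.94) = 12.88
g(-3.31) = -22.60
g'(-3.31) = 14.18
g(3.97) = -12.64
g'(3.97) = -11.44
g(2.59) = -0.19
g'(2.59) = -6.59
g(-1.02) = 0.65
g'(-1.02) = 6.12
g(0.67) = 5.97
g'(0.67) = 0.17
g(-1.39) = -1.86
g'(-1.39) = 7.42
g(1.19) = 5.58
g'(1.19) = -1.66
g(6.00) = -43.12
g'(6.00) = -18.59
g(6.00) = -43.12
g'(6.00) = -18.59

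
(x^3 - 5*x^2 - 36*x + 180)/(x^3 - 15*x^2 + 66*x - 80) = (x^2 - 36)/(x^2 - 10*x + 16)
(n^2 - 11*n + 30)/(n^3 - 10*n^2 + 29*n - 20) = (n - 6)/(n^2 - 5*n + 4)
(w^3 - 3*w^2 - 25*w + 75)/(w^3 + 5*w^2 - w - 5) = (w^2 - 8*w + 15)/(w^2 - 1)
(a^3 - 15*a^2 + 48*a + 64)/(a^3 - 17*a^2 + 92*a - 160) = (a^2 - 7*a - 8)/(a^2 - 9*a + 20)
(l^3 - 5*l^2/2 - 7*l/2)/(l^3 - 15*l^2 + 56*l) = (2*l^2 - 5*l - 7)/(2*(l^2 - 15*l + 56))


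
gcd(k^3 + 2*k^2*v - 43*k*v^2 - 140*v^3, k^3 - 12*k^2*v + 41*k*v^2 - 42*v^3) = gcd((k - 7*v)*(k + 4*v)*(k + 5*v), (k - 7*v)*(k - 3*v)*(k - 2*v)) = -k + 7*v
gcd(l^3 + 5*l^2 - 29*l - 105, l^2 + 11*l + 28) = l + 7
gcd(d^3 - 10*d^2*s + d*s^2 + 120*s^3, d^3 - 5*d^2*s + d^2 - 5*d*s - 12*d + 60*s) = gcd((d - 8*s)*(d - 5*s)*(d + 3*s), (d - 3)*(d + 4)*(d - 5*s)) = -d + 5*s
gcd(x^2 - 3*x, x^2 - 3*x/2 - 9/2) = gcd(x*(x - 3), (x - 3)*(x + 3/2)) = x - 3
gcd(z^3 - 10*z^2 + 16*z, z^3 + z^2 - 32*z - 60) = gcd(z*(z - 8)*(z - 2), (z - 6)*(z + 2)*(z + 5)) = 1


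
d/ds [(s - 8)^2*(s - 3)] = (s - 8)*(3*s - 14)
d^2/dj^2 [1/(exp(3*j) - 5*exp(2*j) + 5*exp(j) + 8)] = ((-9*exp(2*j) + 20*exp(j) - 5)*(exp(3*j) - 5*exp(2*j) + 5*exp(j) + 8) + 2*(3*exp(2*j) - 10*exp(j) + 5)^2*exp(j))*exp(j)/(exp(3*j) - 5*exp(2*j) + 5*exp(j) + 8)^3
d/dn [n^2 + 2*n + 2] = 2*n + 2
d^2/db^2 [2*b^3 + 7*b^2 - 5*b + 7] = 12*b + 14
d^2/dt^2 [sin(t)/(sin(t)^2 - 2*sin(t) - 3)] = (-9*(1 - cos(2*t))^2/4 + 81*sin(t)/4 + sin(3*t)/4 + 7*cos(2*t)/2 + cos(4*t) - 33/2)/((sin(t) - 3)^3*(sin(t) + 1)^2)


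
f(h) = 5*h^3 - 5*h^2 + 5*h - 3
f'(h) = 15*h^2 - 10*h + 5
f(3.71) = 202.05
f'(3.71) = 174.36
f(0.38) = -1.55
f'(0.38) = 3.37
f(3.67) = 195.16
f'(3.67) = 170.33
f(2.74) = 76.02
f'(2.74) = 90.21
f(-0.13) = -3.75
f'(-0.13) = 6.55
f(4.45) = 360.84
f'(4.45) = 257.54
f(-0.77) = -12.10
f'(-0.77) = 21.59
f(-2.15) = -86.55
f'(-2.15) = 95.84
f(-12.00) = -9423.00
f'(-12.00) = 2285.00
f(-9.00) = -4098.00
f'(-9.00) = 1310.00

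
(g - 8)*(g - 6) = g^2 - 14*g + 48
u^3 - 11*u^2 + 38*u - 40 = (u - 5)*(u - 4)*(u - 2)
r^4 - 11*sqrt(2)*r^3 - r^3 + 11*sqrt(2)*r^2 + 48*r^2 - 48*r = r*(r - 1)*(r - 8*sqrt(2))*(r - 3*sqrt(2))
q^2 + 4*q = q*(q + 4)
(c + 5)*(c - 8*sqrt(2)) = c^2 - 8*sqrt(2)*c + 5*c - 40*sqrt(2)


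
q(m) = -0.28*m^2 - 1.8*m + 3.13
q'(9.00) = -6.84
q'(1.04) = -2.38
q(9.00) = -35.75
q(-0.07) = 3.25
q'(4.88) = -4.53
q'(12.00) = -8.52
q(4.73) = -11.65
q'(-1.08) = -1.20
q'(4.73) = -4.45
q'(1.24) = -2.49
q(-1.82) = 5.48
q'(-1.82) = -0.78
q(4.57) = -10.94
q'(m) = -0.56*m - 1.8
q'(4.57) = -4.36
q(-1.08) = 4.75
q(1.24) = 0.47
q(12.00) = -58.79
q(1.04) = 0.96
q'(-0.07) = -1.76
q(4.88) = -12.32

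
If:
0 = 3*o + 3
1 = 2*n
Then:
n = 1/2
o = -1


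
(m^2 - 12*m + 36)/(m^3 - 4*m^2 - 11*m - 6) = (m - 6)/(m^2 + 2*m + 1)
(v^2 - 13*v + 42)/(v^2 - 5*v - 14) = (v - 6)/(v + 2)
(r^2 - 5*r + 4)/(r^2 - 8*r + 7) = (r - 4)/(r - 7)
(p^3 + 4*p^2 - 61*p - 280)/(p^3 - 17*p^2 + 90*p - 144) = (p^2 + 12*p + 35)/(p^2 - 9*p + 18)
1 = 1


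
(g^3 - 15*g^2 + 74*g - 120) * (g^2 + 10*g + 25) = g^5 - 5*g^4 - 51*g^3 + 245*g^2 + 650*g - 3000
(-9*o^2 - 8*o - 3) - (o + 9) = -9*o^2 - 9*o - 12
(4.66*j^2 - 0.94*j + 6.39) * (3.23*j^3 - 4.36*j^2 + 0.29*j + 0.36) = 15.0518*j^5 - 23.3538*j^4 + 26.0895*j^3 - 26.4554*j^2 + 1.5147*j + 2.3004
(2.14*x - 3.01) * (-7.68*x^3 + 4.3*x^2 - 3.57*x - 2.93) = -16.4352*x^4 + 32.3188*x^3 - 20.5828*x^2 + 4.4755*x + 8.8193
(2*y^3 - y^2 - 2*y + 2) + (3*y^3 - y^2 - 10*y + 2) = 5*y^3 - 2*y^2 - 12*y + 4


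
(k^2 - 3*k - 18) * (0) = 0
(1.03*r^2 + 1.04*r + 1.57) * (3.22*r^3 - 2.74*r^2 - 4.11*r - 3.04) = 3.3166*r^5 + 0.5266*r^4 - 2.0275*r^3 - 11.7074*r^2 - 9.6143*r - 4.7728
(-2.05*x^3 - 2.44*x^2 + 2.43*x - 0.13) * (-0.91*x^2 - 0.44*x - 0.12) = 1.8655*x^5 + 3.1224*x^4 - 0.8917*x^3 - 0.6581*x^2 - 0.2344*x + 0.0156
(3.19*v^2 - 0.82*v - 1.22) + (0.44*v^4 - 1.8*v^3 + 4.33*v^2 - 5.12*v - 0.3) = 0.44*v^4 - 1.8*v^3 + 7.52*v^2 - 5.94*v - 1.52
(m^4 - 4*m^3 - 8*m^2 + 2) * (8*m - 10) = 8*m^5 - 42*m^4 - 24*m^3 + 80*m^2 + 16*m - 20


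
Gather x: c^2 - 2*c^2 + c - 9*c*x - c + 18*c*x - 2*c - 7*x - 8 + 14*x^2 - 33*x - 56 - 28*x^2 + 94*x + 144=-c^2 - 2*c - 14*x^2 + x*(9*c + 54) + 80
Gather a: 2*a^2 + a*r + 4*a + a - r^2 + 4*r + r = 2*a^2 + a*(r + 5) - r^2 + 5*r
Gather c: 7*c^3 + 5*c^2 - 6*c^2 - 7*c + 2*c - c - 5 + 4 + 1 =7*c^3 - c^2 - 6*c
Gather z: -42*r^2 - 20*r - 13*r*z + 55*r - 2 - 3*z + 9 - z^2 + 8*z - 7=-42*r^2 + 35*r - z^2 + z*(5 - 13*r)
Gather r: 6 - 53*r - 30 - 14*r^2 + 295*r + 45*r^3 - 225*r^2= 45*r^3 - 239*r^2 + 242*r - 24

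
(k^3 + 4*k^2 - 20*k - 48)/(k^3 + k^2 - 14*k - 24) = (k + 6)/(k + 3)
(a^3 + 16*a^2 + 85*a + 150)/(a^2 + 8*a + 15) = (a^2 + 11*a + 30)/(a + 3)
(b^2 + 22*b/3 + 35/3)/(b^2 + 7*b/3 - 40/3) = (3*b + 7)/(3*b - 8)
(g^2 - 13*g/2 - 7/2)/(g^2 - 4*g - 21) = (g + 1/2)/(g + 3)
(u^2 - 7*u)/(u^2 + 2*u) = (u - 7)/(u + 2)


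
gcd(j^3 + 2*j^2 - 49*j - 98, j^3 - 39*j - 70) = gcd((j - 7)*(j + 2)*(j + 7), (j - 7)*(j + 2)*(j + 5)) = j^2 - 5*j - 14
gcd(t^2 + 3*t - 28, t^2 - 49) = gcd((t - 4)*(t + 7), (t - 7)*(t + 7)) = t + 7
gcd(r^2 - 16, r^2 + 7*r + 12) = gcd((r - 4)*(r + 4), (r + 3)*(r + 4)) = r + 4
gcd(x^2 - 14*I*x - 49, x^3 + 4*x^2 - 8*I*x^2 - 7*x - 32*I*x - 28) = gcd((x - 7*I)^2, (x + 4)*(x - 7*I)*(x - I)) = x - 7*I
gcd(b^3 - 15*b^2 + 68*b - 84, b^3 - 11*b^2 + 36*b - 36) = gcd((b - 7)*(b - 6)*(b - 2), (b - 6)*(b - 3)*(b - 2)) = b^2 - 8*b + 12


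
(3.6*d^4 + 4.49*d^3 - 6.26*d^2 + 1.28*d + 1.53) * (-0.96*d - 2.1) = -3.456*d^5 - 11.8704*d^4 - 3.4194*d^3 + 11.9172*d^2 - 4.1568*d - 3.213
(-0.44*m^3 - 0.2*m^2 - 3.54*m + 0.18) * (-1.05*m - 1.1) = 0.462*m^4 + 0.694*m^3 + 3.937*m^2 + 3.705*m - 0.198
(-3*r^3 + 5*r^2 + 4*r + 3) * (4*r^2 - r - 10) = -12*r^5 + 23*r^4 + 41*r^3 - 42*r^2 - 43*r - 30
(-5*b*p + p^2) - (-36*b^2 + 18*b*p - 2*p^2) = 36*b^2 - 23*b*p + 3*p^2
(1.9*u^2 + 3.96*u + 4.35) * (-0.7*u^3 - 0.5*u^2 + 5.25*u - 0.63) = -1.33*u^5 - 3.722*u^4 + 4.95*u^3 + 17.418*u^2 + 20.3427*u - 2.7405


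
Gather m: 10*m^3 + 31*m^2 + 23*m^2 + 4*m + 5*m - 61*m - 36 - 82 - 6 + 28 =10*m^3 + 54*m^2 - 52*m - 96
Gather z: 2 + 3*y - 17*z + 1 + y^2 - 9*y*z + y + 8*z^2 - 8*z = y^2 + 4*y + 8*z^2 + z*(-9*y - 25) + 3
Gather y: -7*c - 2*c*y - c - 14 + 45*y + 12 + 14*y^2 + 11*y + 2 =-8*c + 14*y^2 + y*(56 - 2*c)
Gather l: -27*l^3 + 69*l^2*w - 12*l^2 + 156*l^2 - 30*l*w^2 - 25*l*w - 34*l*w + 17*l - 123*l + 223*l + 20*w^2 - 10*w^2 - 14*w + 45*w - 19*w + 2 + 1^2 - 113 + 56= -27*l^3 + l^2*(69*w + 144) + l*(-30*w^2 - 59*w + 117) + 10*w^2 + 12*w - 54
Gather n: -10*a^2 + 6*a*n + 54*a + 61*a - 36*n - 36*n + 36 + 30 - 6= -10*a^2 + 115*a + n*(6*a - 72) + 60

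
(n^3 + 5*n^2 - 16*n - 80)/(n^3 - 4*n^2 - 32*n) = (n^2 + n - 20)/(n*(n - 8))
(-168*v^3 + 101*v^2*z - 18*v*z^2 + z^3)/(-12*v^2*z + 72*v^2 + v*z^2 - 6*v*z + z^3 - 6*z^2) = (56*v^2 - 15*v*z + z^2)/(4*v*z - 24*v + z^2 - 6*z)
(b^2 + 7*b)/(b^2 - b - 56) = b/(b - 8)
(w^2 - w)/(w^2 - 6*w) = (w - 1)/(w - 6)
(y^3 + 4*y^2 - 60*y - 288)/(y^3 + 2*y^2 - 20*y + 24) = (y^2 - 2*y - 48)/(y^2 - 4*y + 4)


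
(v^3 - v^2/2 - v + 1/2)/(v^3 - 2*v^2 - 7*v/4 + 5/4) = 2*(v - 1)/(2*v - 5)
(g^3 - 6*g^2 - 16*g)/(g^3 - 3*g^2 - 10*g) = (g - 8)/(g - 5)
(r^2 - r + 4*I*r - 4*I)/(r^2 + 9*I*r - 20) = (r - 1)/(r + 5*I)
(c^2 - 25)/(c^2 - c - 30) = (c - 5)/(c - 6)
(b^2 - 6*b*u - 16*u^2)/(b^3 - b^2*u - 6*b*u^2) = (-b + 8*u)/(b*(-b + 3*u))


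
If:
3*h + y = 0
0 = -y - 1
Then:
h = 1/3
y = -1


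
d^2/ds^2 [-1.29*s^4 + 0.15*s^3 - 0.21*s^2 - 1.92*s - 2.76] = -15.48*s^2 + 0.9*s - 0.42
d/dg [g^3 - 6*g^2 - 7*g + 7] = 3*g^2 - 12*g - 7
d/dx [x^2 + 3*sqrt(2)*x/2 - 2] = 2*x + 3*sqrt(2)/2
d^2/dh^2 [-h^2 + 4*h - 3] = -2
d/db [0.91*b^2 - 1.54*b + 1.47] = 1.82*b - 1.54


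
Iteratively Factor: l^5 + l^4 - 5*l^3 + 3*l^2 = (l)*(l^4 + l^3 - 5*l^2 + 3*l) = l*(l + 3)*(l^3 - 2*l^2 + l) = l^2*(l + 3)*(l^2 - 2*l + 1) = l^2*(l - 1)*(l + 3)*(l - 1)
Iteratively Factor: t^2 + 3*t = (t + 3)*(t)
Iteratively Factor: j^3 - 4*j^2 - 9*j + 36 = (j + 3)*(j^2 - 7*j + 12) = (j - 3)*(j + 3)*(j - 4)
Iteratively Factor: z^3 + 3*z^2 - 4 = (z - 1)*(z^2 + 4*z + 4) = (z - 1)*(z + 2)*(z + 2)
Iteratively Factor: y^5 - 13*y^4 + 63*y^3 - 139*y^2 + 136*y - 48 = (y - 4)*(y^4 - 9*y^3 + 27*y^2 - 31*y + 12) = (y - 4)*(y - 1)*(y^3 - 8*y^2 + 19*y - 12) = (y - 4)*(y - 1)^2*(y^2 - 7*y + 12) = (y - 4)^2*(y - 1)^2*(y - 3)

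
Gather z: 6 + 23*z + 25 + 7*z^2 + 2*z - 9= 7*z^2 + 25*z + 22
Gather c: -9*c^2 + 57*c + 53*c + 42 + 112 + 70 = -9*c^2 + 110*c + 224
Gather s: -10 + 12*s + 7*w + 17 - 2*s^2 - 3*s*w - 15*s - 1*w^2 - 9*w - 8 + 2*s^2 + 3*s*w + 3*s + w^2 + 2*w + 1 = 0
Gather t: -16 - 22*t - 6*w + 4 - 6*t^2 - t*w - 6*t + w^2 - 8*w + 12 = -6*t^2 + t*(-w - 28) + w^2 - 14*w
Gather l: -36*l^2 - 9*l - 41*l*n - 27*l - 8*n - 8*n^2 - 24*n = -36*l^2 + l*(-41*n - 36) - 8*n^2 - 32*n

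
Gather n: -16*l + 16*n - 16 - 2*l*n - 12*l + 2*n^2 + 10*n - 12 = -28*l + 2*n^2 + n*(26 - 2*l) - 28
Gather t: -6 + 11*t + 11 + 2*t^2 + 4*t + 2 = 2*t^2 + 15*t + 7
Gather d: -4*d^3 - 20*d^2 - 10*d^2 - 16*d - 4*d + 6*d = -4*d^3 - 30*d^2 - 14*d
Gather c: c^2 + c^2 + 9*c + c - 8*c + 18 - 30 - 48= 2*c^2 + 2*c - 60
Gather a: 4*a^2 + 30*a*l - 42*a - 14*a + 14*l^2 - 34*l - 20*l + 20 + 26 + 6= 4*a^2 + a*(30*l - 56) + 14*l^2 - 54*l + 52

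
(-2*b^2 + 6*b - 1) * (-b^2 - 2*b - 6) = 2*b^4 - 2*b^3 + b^2 - 34*b + 6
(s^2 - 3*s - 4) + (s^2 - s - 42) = 2*s^2 - 4*s - 46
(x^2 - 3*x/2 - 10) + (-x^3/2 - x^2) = -x^3/2 - 3*x/2 - 10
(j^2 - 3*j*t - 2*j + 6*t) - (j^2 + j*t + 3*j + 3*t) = -4*j*t - 5*j + 3*t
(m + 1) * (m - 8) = m^2 - 7*m - 8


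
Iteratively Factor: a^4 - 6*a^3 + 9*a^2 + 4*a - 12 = (a + 1)*(a^3 - 7*a^2 + 16*a - 12) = (a - 2)*(a + 1)*(a^2 - 5*a + 6) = (a - 2)^2*(a + 1)*(a - 3)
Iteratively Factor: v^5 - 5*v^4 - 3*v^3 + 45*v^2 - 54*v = (v - 3)*(v^4 - 2*v^3 - 9*v^2 + 18*v) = (v - 3)*(v - 2)*(v^3 - 9*v) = (v - 3)^2*(v - 2)*(v^2 + 3*v) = v*(v - 3)^2*(v - 2)*(v + 3)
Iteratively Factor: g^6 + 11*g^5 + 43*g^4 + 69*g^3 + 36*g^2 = (g + 3)*(g^5 + 8*g^4 + 19*g^3 + 12*g^2) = (g + 3)^2*(g^4 + 5*g^3 + 4*g^2) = (g + 1)*(g + 3)^2*(g^3 + 4*g^2) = g*(g + 1)*(g + 3)^2*(g^2 + 4*g) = g^2*(g + 1)*(g + 3)^2*(g + 4)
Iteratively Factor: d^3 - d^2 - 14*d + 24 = (d - 2)*(d^2 + d - 12) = (d - 2)*(d + 4)*(d - 3)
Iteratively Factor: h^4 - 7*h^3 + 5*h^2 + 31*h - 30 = (h - 1)*(h^3 - 6*h^2 - h + 30) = (h - 1)*(h + 2)*(h^2 - 8*h + 15) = (h - 5)*(h - 1)*(h + 2)*(h - 3)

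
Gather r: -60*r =-60*r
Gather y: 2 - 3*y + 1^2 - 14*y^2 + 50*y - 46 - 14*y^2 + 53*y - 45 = -28*y^2 + 100*y - 88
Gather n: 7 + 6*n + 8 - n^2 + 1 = -n^2 + 6*n + 16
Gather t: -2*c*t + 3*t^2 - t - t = 3*t^2 + t*(-2*c - 2)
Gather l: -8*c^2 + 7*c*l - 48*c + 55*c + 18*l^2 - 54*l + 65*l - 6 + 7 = -8*c^2 + 7*c + 18*l^2 + l*(7*c + 11) + 1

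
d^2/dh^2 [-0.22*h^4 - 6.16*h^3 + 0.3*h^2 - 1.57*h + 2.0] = -2.64*h^2 - 36.96*h + 0.6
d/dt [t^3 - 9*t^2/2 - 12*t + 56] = 3*t^2 - 9*t - 12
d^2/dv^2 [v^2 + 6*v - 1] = 2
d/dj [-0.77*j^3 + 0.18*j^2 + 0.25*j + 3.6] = -2.31*j^2 + 0.36*j + 0.25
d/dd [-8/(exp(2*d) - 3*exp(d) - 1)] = (16*exp(d) - 24)*exp(d)/(-exp(2*d) + 3*exp(d) + 1)^2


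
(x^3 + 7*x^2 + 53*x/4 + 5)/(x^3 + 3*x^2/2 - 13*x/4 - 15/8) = 2*(x + 4)/(2*x - 3)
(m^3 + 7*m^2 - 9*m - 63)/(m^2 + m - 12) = (m^2 + 10*m + 21)/(m + 4)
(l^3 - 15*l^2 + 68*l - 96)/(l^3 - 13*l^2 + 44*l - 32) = (l - 3)/(l - 1)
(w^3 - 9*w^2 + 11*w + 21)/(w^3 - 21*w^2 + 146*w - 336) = (w^2 - 2*w - 3)/(w^2 - 14*w + 48)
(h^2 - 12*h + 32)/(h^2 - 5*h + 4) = (h - 8)/(h - 1)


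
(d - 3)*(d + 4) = d^2 + d - 12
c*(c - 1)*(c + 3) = c^3 + 2*c^2 - 3*c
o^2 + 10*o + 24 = (o + 4)*(o + 6)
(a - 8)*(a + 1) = a^2 - 7*a - 8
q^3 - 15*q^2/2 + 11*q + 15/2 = (q - 5)*(q - 3)*(q + 1/2)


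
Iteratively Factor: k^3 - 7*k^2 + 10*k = (k)*(k^2 - 7*k + 10) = k*(k - 5)*(k - 2)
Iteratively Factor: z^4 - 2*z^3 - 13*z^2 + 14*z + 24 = (z - 4)*(z^3 + 2*z^2 - 5*z - 6) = (z - 4)*(z - 2)*(z^2 + 4*z + 3) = (z - 4)*(z - 2)*(z + 1)*(z + 3)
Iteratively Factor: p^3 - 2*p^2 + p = (p - 1)*(p^2 - p) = (p - 1)^2*(p)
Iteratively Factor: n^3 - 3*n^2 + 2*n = (n - 2)*(n^2 - n) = (n - 2)*(n - 1)*(n)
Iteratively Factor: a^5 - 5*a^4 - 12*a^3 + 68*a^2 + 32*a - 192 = (a + 2)*(a^4 - 7*a^3 + 2*a^2 + 64*a - 96) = (a + 2)*(a + 3)*(a^3 - 10*a^2 + 32*a - 32) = (a - 2)*(a + 2)*(a + 3)*(a^2 - 8*a + 16) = (a - 4)*(a - 2)*(a + 2)*(a + 3)*(a - 4)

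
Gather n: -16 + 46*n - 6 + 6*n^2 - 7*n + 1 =6*n^2 + 39*n - 21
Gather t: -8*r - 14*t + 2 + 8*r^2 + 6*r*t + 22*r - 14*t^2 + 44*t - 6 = 8*r^2 + 14*r - 14*t^2 + t*(6*r + 30) - 4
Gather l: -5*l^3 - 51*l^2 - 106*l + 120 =-5*l^3 - 51*l^2 - 106*l + 120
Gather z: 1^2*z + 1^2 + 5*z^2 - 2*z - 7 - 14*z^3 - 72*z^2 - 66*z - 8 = -14*z^3 - 67*z^2 - 67*z - 14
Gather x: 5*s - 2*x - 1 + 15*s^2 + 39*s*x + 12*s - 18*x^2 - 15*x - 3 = 15*s^2 + 17*s - 18*x^2 + x*(39*s - 17) - 4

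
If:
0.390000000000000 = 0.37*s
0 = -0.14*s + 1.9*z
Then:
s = 1.05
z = 0.08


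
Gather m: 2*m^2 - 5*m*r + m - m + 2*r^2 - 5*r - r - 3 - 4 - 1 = 2*m^2 - 5*m*r + 2*r^2 - 6*r - 8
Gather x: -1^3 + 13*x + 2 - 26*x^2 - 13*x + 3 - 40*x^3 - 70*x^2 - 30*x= -40*x^3 - 96*x^2 - 30*x + 4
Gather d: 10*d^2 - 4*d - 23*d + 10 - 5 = 10*d^2 - 27*d + 5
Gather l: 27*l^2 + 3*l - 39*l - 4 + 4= 27*l^2 - 36*l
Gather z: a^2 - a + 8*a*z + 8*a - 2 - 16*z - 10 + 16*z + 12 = a^2 + 8*a*z + 7*a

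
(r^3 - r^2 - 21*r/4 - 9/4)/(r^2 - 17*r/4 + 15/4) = (4*r^2 + 8*r + 3)/(4*r - 5)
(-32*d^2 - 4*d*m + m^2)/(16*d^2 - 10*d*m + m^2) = (-4*d - m)/(2*d - m)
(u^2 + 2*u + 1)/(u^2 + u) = (u + 1)/u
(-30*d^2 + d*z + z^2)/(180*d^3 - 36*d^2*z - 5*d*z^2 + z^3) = 1/(-6*d + z)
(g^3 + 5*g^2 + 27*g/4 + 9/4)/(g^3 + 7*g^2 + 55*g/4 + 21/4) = (2*g + 3)/(2*g + 7)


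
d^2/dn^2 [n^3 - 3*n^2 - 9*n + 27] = 6*n - 6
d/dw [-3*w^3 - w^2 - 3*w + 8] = -9*w^2 - 2*w - 3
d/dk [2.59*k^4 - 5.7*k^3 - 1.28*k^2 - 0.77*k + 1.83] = 10.36*k^3 - 17.1*k^2 - 2.56*k - 0.77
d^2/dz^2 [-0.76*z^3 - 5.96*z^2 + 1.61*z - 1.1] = -4.56*z - 11.92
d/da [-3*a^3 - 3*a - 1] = -9*a^2 - 3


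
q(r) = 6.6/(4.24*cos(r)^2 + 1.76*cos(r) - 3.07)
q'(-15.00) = 5.23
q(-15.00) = -3.37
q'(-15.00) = 5.23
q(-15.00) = -3.37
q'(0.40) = 5.33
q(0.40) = 3.07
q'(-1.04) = -28.86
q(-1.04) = -6.04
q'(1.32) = 4.39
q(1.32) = -2.78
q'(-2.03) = 1.30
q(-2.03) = -2.19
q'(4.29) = 1.09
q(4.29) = -2.14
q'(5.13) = -11.40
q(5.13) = -3.98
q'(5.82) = -7.65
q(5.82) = 3.48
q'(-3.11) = 3.98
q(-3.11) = -11.12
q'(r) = 6.6*(8.48*sin(r)*cos(r) + 1.76*sin(r))/(4.24*cos(r)^2 + 1.76*cos(r) - 3.07)^2 = (55.968*cos(r) + 11.616)*sin(r)/(4.24*cos(r)^2 + 1.76*cos(r) - 3.07)^2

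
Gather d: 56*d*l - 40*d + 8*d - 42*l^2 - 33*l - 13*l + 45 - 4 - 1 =d*(56*l - 32) - 42*l^2 - 46*l + 40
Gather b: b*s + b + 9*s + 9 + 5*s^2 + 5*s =b*(s + 1) + 5*s^2 + 14*s + 9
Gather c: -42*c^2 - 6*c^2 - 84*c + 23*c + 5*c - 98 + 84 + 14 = -48*c^2 - 56*c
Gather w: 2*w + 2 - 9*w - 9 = -7*w - 7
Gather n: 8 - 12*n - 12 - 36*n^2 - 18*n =-36*n^2 - 30*n - 4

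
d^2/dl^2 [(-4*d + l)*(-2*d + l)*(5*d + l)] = -2*d + 6*l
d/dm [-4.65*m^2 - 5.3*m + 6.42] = -9.3*m - 5.3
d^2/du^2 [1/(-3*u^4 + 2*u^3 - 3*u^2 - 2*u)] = 2*(3*u*(6*u^2 - 2*u + 1)*(3*u^3 - 2*u^2 + 3*u + 2) - 4*(6*u^3 - 3*u^2 + 3*u + 1)^2)/(u^3*(3*u^3 - 2*u^2 + 3*u + 2)^3)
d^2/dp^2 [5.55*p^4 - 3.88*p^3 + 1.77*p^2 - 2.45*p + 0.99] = 66.6*p^2 - 23.28*p + 3.54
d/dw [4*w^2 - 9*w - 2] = 8*w - 9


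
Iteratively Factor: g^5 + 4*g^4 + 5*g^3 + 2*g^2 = (g + 2)*(g^4 + 2*g^3 + g^2) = g*(g + 2)*(g^3 + 2*g^2 + g) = g^2*(g + 2)*(g^2 + 2*g + 1) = g^2*(g + 1)*(g + 2)*(g + 1)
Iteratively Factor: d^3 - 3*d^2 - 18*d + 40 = (d + 4)*(d^2 - 7*d + 10) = (d - 5)*(d + 4)*(d - 2)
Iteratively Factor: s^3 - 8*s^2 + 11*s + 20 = (s + 1)*(s^2 - 9*s + 20) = (s - 4)*(s + 1)*(s - 5)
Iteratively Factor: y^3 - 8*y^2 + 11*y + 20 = (y + 1)*(y^2 - 9*y + 20) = (y - 4)*(y + 1)*(y - 5)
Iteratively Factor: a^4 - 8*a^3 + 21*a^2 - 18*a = (a - 2)*(a^3 - 6*a^2 + 9*a) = a*(a - 2)*(a^2 - 6*a + 9) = a*(a - 3)*(a - 2)*(a - 3)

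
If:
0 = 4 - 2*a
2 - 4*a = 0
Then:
No Solution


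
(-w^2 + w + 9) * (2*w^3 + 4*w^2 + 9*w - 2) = -2*w^5 - 2*w^4 + 13*w^3 + 47*w^2 + 79*w - 18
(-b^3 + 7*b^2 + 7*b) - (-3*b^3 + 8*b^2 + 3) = 2*b^3 - b^2 + 7*b - 3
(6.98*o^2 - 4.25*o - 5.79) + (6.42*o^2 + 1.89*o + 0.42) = 13.4*o^2 - 2.36*o - 5.37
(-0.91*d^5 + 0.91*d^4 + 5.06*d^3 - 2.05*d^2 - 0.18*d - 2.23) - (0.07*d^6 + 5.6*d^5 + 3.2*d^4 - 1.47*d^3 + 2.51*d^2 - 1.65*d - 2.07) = -0.07*d^6 - 6.51*d^5 - 2.29*d^4 + 6.53*d^3 - 4.56*d^2 + 1.47*d - 0.16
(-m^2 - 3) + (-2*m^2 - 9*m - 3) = -3*m^2 - 9*m - 6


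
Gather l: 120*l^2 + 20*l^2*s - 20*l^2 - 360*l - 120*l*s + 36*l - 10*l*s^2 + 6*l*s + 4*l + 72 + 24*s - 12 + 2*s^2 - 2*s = l^2*(20*s + 100) + l*(-10*s^2 - 114*s - 320) + 2*s^2 + 22*s + 60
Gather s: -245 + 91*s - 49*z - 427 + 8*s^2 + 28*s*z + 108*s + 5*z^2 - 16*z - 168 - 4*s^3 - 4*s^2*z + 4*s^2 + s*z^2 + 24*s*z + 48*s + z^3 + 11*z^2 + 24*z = -4*s^3 + s^2*(12 - 4*z) + s*(z^2 + 52*z + 247) + z^3 + 16*z^2 - 41*z - 840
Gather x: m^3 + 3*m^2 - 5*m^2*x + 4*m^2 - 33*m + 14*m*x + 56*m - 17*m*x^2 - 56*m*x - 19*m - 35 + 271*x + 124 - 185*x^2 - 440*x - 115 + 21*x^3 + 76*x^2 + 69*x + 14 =m^3 + 7*m^2 + 4*m + 21*x^3 + x^2*(-17*m - 109) + x*(-5*m^2 - 42*m - 100) - 12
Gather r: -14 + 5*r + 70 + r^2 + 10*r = r^2 + 15*r + 56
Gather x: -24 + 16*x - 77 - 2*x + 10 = 14*x - 91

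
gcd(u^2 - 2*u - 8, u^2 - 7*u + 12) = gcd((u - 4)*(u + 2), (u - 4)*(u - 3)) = u - 4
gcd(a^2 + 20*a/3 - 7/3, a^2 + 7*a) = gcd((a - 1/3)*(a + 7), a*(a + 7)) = a + 7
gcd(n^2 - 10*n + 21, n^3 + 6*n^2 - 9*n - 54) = n - 3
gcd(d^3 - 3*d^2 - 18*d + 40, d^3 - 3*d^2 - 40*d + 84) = d - 2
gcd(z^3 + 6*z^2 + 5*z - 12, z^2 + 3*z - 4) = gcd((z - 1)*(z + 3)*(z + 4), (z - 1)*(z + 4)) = z^2 + 3*z - 4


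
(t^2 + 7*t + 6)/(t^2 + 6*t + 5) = (t + 6)/(t + 5)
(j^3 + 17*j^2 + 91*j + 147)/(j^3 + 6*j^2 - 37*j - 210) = (j^2 + 10*j + 21)/(j^2 - j - 30)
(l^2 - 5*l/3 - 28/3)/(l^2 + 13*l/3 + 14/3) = (l - 4)/(l + 2)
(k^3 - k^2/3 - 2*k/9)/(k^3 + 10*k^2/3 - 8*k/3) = (k + 1/3)/(k + 4)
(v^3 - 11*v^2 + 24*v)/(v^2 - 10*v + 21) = v*(v - 8)/(v - 7)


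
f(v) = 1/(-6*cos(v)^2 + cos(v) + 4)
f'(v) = (-12*sin(v)*cos(v) + sin(v))/(-6*cos(v)^2 + cos(v) + 4)^2 = (1 - 12*cos(v))*sin(v)/(-6*cos(v)^2 + cos(v) + 4)^2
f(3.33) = -0.36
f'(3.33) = -0.31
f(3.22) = -0.34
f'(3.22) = -0.12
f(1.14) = 0.30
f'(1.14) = -0.32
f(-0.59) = 1.45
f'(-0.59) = 10.54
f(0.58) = 1.57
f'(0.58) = -12.15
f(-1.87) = 0.31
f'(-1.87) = -0.43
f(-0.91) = 0.42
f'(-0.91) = 0.91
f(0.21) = -1.31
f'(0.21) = -3.86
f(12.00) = 1.75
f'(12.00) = 15.00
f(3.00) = -0.35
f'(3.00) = 0.22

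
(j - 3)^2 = j^2 - 6*j + 9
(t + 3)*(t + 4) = t^2 + 7*t + 12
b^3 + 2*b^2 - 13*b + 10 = (b - 2)*(b - 1)*(b + 5)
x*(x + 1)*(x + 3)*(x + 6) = x^4 + 10*x^3 + 27*x^2 + 18*x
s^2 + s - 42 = (s - 6)*(s + 7)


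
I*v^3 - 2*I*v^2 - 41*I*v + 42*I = (v - 7)*(v + 6)*(I*v - I)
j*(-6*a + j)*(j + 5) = -6*a*j^2 - 30*a*j + j^3 + 5*j^2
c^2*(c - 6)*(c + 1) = c^4 - 5*c^3 - 6*c^2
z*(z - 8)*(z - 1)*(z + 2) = z^4 - 7*z^3 - 10*z^2 + 16*z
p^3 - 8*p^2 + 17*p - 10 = (p - 5)*(p - 2)*(p - 1)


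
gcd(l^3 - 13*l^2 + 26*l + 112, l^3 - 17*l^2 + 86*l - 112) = l^2 - 15*l + 56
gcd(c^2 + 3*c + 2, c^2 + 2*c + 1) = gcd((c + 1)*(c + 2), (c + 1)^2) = c + 1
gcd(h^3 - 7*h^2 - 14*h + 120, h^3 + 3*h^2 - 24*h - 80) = h^2 - h - 20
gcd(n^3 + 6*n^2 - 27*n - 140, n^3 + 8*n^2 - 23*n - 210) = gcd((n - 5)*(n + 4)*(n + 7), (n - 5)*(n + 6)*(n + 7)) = n^2 + 2*n - 35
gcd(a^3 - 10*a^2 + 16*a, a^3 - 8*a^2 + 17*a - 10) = a - 2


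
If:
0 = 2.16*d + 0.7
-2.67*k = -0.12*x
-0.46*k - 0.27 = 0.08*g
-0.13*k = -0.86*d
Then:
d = -0.32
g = 8.95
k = -2.14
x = -47.70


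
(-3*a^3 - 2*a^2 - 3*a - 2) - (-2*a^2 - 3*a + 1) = -3*a^3 - 3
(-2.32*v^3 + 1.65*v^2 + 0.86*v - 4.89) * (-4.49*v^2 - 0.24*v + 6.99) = 10.4168*v^5 - 6.8517*v^4 - 20.4742*v^3 + 33.2832*v^2 + 7.185*v - 34.1811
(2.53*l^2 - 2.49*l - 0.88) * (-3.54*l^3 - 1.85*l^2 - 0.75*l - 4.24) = -8.9562*l^5 + 4.1341*l^4 + 5.8242*l^3 - 7.2317*l^2 + 11.2176*l + 3.7312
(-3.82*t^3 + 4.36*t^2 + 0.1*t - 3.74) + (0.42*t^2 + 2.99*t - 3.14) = -3.82*t^3 + 4.78*t^2 + 3.09*t - 6.88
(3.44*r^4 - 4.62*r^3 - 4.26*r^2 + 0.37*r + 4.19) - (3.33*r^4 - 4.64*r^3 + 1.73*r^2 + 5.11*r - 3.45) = 0.11*r^4 + 0.0199999999999996*r^3 - 5.99*r^2 - 4.74*r + 7.64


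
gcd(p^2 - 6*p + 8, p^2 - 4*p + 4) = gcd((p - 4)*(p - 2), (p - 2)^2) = p - 2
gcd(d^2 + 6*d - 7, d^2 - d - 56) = d + 7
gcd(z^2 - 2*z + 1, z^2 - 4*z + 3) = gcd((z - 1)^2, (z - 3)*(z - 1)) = z - 1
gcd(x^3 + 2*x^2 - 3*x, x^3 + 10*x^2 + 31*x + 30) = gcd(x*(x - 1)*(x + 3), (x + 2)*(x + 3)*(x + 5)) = x + 3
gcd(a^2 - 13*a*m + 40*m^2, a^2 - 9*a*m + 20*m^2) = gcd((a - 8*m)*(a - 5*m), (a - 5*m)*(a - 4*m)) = a - 5*m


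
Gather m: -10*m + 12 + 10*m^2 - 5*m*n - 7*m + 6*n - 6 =10*m^2 + m*(-5*n - 17) + 6*n + 6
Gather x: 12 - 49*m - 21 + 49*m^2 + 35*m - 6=49*m^2 - 14*m - 15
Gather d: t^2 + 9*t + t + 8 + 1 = t^2 + 10*t + 9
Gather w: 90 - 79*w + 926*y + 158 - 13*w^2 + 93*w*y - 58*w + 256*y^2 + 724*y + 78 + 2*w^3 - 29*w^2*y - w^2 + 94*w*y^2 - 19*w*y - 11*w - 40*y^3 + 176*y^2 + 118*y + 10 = 2*w^3 + w^2*(-29*y - 14) + w*(94*y^2 + 74*y - 148) - 40*y^3 + 432*y^2 + 1768*y + 336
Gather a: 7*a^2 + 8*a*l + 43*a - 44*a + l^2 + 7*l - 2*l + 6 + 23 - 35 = 7*a^2 + a*(8*l - 1) + l^2 + 5*l - 6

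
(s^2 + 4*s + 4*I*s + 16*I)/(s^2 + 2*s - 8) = (s + 4*I)/(s - 2)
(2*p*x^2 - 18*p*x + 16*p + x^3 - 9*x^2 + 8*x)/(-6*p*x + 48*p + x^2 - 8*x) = (2*p*x - 2*p + x^2 - x)/(-6*p + x)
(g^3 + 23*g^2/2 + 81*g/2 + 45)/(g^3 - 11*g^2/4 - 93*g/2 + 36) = 2*(2*g^2 + 11*g + 15)/(4*g^2 - 35*g + 24)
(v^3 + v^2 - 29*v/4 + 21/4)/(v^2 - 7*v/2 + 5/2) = (4*v^2 + 8*v - 21)/(2*(2*v - 5))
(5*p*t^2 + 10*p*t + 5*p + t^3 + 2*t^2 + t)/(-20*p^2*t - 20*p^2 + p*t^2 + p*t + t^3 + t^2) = (-t - 1)/(4*p - t)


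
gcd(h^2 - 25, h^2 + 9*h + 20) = h + 5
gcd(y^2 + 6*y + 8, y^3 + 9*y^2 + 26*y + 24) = y^2 + 6*y + 8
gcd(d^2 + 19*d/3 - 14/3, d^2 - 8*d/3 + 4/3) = d - 2/3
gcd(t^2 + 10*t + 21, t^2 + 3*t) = t + 3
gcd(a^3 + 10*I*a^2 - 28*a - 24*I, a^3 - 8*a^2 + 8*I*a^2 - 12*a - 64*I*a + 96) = a^2 + 8*I*a - 12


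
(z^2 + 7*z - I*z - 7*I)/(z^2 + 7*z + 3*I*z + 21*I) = (z - I)/(z + 3*I)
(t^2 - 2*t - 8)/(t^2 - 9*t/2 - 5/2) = 2*(-t^2 + 2*t + 8)/(-2*t^2 + 9*t + 5)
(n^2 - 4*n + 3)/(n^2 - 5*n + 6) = (n - 1)/(n - 2)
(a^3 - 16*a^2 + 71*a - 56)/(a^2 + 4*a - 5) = (a^2 - 15*a + 56)/(a + 5)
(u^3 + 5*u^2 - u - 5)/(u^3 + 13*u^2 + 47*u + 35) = (u - 1)/(u + 7)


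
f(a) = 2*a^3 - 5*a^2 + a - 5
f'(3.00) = 25.00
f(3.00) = 7.00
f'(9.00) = 397.00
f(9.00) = 1057.00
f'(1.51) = -0.42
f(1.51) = -8.00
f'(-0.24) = 3.75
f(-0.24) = -5.56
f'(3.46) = 38.23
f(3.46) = 21.45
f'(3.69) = 45.80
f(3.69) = 31.10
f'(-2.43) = 60.73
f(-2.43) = -65.65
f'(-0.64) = 9.86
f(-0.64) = -8.21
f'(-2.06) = 47.06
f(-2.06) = -45.76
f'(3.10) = 27.66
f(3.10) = 9.63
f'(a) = 6*a^2 - 10*a + 1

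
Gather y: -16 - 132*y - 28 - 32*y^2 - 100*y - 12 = -32*y^2 - 232*y - 56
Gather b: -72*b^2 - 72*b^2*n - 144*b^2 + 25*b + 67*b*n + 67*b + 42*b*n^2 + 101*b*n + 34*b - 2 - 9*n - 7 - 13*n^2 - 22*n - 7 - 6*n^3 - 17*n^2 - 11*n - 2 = b^2*(-72*n - 216) + b*(42*n^2 + 168*n + 126) - 6*n^3 - 30*n^2 - 42*n - 18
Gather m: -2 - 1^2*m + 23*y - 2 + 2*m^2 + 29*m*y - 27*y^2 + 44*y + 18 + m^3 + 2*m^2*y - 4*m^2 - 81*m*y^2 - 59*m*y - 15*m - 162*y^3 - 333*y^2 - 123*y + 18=m^3 + m^2*(2*y - 2) + m*(-81*y^2 - 30*y - 16) - 162*y^3 - 360*y^2 - 56*y + 32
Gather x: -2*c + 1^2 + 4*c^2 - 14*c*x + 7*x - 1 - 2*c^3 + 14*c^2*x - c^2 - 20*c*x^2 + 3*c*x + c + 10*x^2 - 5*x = -2*c^3 + 3*c^2 - c + x^2*(10 - 20*c) + x*(14*c^2 - 11*c + 2)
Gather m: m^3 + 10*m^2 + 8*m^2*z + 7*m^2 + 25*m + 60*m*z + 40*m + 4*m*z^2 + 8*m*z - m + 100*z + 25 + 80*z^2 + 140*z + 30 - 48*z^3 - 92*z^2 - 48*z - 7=m^3 + m^2*(8*z + 17) + m*(4*z^2 + 68*z + 64) - 48*z^3 - 12*z^2 + 192*z + 48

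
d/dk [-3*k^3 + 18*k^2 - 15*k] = -9*k^2 + 36*k - 15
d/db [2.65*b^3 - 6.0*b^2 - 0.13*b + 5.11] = 7.95*b^2 - 12.0*b - 0.13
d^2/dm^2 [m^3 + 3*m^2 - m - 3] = 6*m + 6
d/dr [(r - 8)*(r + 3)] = 2*r - 5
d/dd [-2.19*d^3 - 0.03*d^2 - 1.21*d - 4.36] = -6.57*d^2 - 0.06*d - 1.21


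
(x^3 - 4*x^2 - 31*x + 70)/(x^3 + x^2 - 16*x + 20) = (x - 7)/(x - 2)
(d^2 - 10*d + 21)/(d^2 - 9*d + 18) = (d - 7)/(d - 6)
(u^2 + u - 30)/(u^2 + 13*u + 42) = (u - 5)/(u + 7)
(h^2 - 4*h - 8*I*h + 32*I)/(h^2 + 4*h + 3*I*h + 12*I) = (h^2 + h*(-4 - 8*I) + 32*I)/(h^2 + h*(4 + 3*I) + 12*I)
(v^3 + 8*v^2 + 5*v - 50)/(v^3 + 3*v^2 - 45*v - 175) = (v - 2)/(v - 7)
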